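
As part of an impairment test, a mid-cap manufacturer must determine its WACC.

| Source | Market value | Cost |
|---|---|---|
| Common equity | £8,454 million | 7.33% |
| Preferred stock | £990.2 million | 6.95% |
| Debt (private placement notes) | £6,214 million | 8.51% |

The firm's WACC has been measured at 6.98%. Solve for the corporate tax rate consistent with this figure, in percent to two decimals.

23.52%

Total capital V = 8454 + 990.2 + 6214 = 15658.2.
Equity weight = 8454/15658.2 = 0.5399.
Preferred weight = 990.2/15658.2 = 0.0632.
Private placement notes weight = 6214/15658.2 = 0.3969.
Equity contribution = 0.5399 × 7.33% = 3.9575%.
Preferred contribution = 0.0632 × 6.95% = 0.4395%.
Debt contribution must be 6.98% − 4.3970% = 2.5830%.
0.3969 × 8.51% × (1 − T) = 2.5830%  ⇒  (1 − T) = 0.7648.
T = 23.5181%.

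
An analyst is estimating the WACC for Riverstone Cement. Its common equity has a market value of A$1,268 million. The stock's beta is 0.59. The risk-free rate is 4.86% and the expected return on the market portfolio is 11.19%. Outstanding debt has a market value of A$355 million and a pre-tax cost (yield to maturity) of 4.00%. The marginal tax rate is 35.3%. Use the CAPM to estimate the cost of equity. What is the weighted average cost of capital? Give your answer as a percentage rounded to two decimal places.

7.28%

Market risk premium = 11.19% − 4.86% = 6.33%.
Cost of equity via CAPM: Re = 4.86% + 0.59 × 6.33% = 8.5947%.
Total capital V = 1268 + 355 = 1623.
Equity: weight = 1268/1623 = 0.7813; cost = 8.5947%.
Debt: weight = 355/1623 = 0.2187; after-tax cost = 4% × (1 − 35.3%) = 2.5880%.
WACC = 0.7813 × 8.5947% + 0.2187 × 2.5880% = 7.2809%.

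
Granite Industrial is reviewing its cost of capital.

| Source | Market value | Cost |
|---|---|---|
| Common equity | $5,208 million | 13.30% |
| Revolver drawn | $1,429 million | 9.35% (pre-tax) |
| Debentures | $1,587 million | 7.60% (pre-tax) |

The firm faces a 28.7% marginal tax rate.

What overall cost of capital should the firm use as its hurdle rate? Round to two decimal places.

10.63%

Total capital V = 5208 + 1429 + 1587 = 8224.
Equity: weight = 5208/8224 = 0.6333; cost = 13.3%.
Revolver drawn: weight = 1429/8224 = 0.1738; after-tax cost = 9.35% × (1 − 28.7%) = 6.6666%.
Debentures: weight = 1587/8224 = 0.1930; after-tax cost = 7.6% × (1 − 28.7%) = 5.4188%.
WACC = 0.6333 × 13.3000% + 0.1738 × 6.6666% + 0.1930 × 5.4188% = 10.6265%.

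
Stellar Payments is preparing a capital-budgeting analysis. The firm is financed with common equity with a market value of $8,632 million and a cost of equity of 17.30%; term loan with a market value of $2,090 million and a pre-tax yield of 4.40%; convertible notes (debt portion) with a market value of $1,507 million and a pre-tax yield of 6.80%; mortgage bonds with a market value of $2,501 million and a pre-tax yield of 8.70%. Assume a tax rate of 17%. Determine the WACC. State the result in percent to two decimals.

Total capital V = 8632 + 2090 + 1507 + 2501 = 14730.
Equity: weight = 8632/14730 = 0.5860; cost = 17.3%.
Term loan: weight = 2090/14730 = 0.1419; after-tax cost = 4.4% × (1 − 17%) = 3.6520%.
Convertible notes (debt portion): weight = 1507/14730 = 0.1023; after-tax cost = 6.8% × (1 − 17%) = 5.6440%.
Mortgage bonds: weight = 2501/14730 = 0.1698; after-tax cost = 8.7% × (1 − 17%) = 7.2210%.
WACC = 0.5860 × 17.3000% + 0.1419 × 3.6520% + 0.1023 × 5.6440% + 0.1698 × 7.2210% = 12.4597%.

12.46%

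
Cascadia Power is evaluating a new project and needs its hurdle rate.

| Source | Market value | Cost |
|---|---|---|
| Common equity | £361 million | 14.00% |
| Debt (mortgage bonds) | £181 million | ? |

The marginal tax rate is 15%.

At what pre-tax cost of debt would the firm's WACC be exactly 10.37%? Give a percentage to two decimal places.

Total capital V = 361 + 181 = 542.
Equity weight = 361/542 = 0.6661.
Mortgage bonds weight = 181/542 = 0.3339.
Equity contribution = 0.6661 × 14% = 9.3247%.
Remaining for debt = 10.37% − 9.3247% = 1.0453%.
Rd × (1 − 15%) × 0.3339 = 1.0453%  ⇒  Rd = 3.6824%.

3.68%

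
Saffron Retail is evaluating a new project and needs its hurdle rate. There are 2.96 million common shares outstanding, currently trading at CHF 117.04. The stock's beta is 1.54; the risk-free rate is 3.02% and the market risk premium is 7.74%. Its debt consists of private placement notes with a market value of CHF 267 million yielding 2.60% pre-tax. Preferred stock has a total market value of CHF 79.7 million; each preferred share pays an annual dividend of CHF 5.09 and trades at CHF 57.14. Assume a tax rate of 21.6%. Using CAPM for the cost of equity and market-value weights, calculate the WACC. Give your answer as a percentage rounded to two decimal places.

Cost of equity via CAPM: Re = 3.02% + 1.54 × 7.74% = 14.9396%.
Cost of preferred: Rp = 5.09 / 57.14 = 8.9079%.
Market value of equity E = 117.04 × 2.96m = 346.4384m.
Total capital V = 346.4384 + 79.7 + 267 = 693.1384.
Equity: weight = 346.4384/693.1384 = 0.4998; cost = 14.9396%.
Preferred: weight = 79.7/693.1384 = 0.1150; cost = 8.9079%.
Private placement notes: weight = 267/693.1384 = 0.3852; after-tax cost = 2.6% × (1 − 21.6%) = 2.0384%.
WACC = 0.4998 × 14.9396% + 0.1150 × 8.9079% + 0.3852 × 2.0384% = 9.2764%.

9.28%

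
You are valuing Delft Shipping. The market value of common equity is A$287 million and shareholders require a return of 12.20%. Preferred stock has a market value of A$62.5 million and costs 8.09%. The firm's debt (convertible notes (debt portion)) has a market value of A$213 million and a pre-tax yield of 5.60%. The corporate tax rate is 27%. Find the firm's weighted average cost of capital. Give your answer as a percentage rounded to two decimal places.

8.67%

Total capital V = 287 + 62.5 + 213 = 562.5.
Equity: weight = 287/562.5 = 0.5102; cost = 12.2%.
Preferred: weight = 62.5/562.5 = 0.1111; cost = 8.09%.
Convertible notes (debt portion): weight = 213/562.5 = 0.3787; after-tax cost = 5.6% × (1 − 27%) = 4.0880%.
WACC = 0.5102 × 12.2000% + 0.1111 × 8.0900% + 0.3787 × 4.0880% = 8.6716%.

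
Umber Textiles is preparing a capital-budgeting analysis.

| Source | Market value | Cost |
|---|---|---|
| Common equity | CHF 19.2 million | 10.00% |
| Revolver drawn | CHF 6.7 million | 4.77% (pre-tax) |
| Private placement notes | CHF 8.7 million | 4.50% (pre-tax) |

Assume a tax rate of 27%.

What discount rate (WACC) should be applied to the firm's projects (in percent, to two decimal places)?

7.05%

Total capital V = 19.2 + 6.7 + 8.7 = 34.6.
Equity: weight = 19.2/34.6 = 0.5549; cost = 10%.
Revolver drawn: weight = 6.7/34.6 = 0.1936; after-tax cost = 4.77% × (1 − 27%) = 3.4821%.
Private placement notes: weight = 8.7/34.6 = 0.2514; after-tax cost = 4.5% × (1 − 27%) = 3.2850%.
WACC = 0.5549 × 10.0000% + 0.1936 × 3.4821% + 0.2514 × 3.2850% = 7.0494%.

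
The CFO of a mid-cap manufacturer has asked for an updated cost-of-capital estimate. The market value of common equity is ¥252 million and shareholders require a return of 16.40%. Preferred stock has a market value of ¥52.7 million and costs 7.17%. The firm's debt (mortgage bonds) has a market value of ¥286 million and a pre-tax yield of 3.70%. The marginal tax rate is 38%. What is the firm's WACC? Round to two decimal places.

8.75%

Total capital V = 252 + 52.7 + 286 = 590.7.
Equity: weight = 252/590.7 = 0.4266; cost = 16.4%.
Preferred: weight = 52.7/590.7 = 0.0892; cost = 7.17%.
Mortgage bonds: weight = 286/590.7 = 0.4842; after-tax cost = 3.7% × (1 − 38%) = 2.2940%.
WACC = 0.4266 × 16.4000% + 0.0892 × 7.1700% + 0.4842 × 2.2940% = 8.7468%.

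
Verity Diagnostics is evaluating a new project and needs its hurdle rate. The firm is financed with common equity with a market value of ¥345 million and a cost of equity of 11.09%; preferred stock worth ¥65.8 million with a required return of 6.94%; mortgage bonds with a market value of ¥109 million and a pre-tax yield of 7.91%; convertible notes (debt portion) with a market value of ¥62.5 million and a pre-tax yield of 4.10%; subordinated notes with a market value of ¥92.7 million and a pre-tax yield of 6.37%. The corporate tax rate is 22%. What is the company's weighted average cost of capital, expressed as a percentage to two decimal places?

8.32%

Total capital V = 345 + 65.8 + 109 + 62.5 + 92.7 = 675.
Equity: weight = 345/675 = 0.5111; cost = 11.09%.
Preferred: weight = 65.8/675 = 0.0975; cost = 6.94%.
Mortgage bonds: weight = 109/675 = 0.1615; after-tax cost = 7.91% × (1 − 22%) = 6.1698%.
Convertible notes (debt portion): weight = 62.5/675 = 0.0926; after-tax cost = 4.1% × (1 − 22%) = 3.1980%.
Subordinated notes: weight = 92.7/675 = 0.1373; after-tax cost = 6.37% × (1 − 22%) = 4.9686%.
WACC = 0.5111 × 11.0900% + 0.0975 × 6.9400% + 0.1615 × 6.1698% + 0.0926 × 3.1980% + 0.1373 × 4.9686% = 8.3195%.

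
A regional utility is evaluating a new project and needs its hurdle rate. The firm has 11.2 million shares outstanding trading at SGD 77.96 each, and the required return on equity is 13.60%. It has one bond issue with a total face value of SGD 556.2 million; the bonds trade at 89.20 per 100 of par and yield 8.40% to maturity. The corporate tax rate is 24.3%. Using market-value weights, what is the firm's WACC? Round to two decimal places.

Market value of equity E = 77.96 × 11.2m = 873.152m. Market value of debt D = 556.2m × 89.2/100 = 496.1304m.
Total capital V = 873.152 + 496.1304 = 1369.2824.
Equity: weight = 873.152/1369.2824 = 0.6377; cost = 13.6%.
Bonds outstanding: weight = 496.1304/1369.2824 = 0.3623; after-tax cost = 8.4% × (1 − 24.3%) = 6.3588%.
WACC = 0.6377 × 13.6000% + 0.3623 × 6.3588% = 10.9763%.

10.98%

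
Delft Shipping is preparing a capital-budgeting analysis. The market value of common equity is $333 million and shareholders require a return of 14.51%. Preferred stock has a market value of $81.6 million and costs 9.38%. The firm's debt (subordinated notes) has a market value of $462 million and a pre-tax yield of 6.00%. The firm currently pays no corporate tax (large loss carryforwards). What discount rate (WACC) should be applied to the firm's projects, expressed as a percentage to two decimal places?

9.55%

Total capital V = 333 + 81.6 + 462 = 876.6.
Equity: weight = 333/876.6 = 0.3799; cost = 14.51%.
Preferred: weight = 81.6/876.6 = 0.0931; cost = 9.38%.
Subordinated notes: weight = 462/876.6 = 0.5270; after-tax cost = 6% × (1 − 0%) = 6.0000%.
WACC = 0.3799 × 14.5100% + 0.0931 × 9.3800% + 0.5270 × 6.0000% = 9.5474%.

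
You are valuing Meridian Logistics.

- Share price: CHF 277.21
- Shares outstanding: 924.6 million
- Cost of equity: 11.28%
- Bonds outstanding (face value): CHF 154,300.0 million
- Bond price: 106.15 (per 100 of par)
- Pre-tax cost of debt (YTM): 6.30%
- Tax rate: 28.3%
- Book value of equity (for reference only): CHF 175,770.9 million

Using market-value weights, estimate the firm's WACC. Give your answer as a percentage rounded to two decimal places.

Market value of equity E = 277.21 × 924.6m = 256308.366m. Market value of debt D = 154300m × 106.15/100 = 163789.45m.
Total capital V = 256308.366 + 163789.45 = 420097.816.
Equity: weight = 256308.366/420097.816 = 0.6101; cost = 11.28%.
Bonds outstanding: weight = 163789.45/420097.816 = 0.3899; after-tax cost = 6.3% × (1 − 28.3%) = 4.5171%.
WACC = 0.6101 × 11.2800% + 0.3899 × 4.5171% = 8.6433%.

8.64%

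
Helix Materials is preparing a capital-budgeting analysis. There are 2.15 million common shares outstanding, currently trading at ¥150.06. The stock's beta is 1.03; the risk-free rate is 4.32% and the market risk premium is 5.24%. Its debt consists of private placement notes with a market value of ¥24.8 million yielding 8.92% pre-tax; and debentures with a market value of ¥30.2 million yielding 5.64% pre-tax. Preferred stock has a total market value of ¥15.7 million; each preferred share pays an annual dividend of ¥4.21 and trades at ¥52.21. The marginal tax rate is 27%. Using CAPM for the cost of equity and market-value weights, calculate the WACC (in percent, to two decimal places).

9.02%

Cost of equity via CAPM: Re = 4.32% + 1.03 × 5.24% = 9.7172%.
Cost of preferred: Rp = 4.21 / 52.21 = 8.0636%.
Market value of equity E = 150.06 × 2.15m = 322.629m.
Total capital V = 322.629 + 15.7 + 24.8 + 30.2 = 393.329.
Equity: weight = 322.629/393.329 = 0.8203; cost = 9.7172%.
Preferred: weight = 15.7/393.329 = 0.0399; cost = 8.0636%.
Private placement notes: weight = 24.8/393.329 = 0.0631; after-tax cost = 8.92% × (1 − 27%) = 6.5116%.
Debentures: weight = 30.2/393.329 = 0.0768; after-tax cost = 5.64% × (1 − 27%) = 4.1172%.
WACC = 0.8203 × 9.7172% + 0.0399 × 8.0636% + 0.0631 × 6.5116% + 0.0768 × 4.1172% = 9.0191%.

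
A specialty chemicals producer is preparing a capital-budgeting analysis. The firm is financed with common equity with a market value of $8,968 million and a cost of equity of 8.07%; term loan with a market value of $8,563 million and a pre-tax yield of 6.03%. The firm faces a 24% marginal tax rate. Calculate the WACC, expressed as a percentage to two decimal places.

Total capital V = 8968 + 8563 = 17531.
Equity: weight = 8968/17531 = 0.5116; cost = 8.07%.
Term loan: weight = 8563/17531 = 0.4884; after-tax cost = 6.03% × (1 − 24%) = 4.5828%.
WACC = 0.5116 × 8.0700% + 0.4884 × 4.5828% = 6.3667%.

6.37%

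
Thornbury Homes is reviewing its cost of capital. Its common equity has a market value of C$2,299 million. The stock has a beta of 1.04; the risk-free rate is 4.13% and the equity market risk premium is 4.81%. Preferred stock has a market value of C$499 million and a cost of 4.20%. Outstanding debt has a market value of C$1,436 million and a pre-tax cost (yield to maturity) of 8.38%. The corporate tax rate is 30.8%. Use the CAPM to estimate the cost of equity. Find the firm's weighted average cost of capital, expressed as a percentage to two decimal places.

Cost of equity via CAPM: Re = 4.13% + 1.04 × 4.81% = 9.1324%.
Total capital V = 2299 + 499 + 1436 = 4234.
Equity: weight = 2299/4234 = 0.5430; cost = 9.1324%.
Preferred: weight = 499/4234 = 0.1179; cost = 4.2%.
Debt: weight = 1436/4234 = 0.3392; after-tax cost = 8.38% × (1 − 30.8%) = 5.7990%.
WACC = 0.5430 × 9.1324% + 0.1179 × 4.2000% + 0.3392 × 5.7990% = 7.4205%.

7.42%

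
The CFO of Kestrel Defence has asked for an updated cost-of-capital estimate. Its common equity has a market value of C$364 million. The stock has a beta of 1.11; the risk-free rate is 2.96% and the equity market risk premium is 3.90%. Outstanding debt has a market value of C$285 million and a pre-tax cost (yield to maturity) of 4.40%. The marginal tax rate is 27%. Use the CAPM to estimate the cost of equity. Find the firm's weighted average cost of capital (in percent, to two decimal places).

5.50%

Cost of equity via CAPM: Re = 2.96% + 1.11 × 3.9% = 7.2890%.
Total capital V = 364 + 285 = 649.
Equity: weight = 364/649 = 0.5609; cost = 7.289%.
Debt: weight = 285/649 = 0.4391; after-tax cost = 4.4% × (1 − 27%) = 3.2120%.
WACC = 0.5609 × 7.2890% + 0.4391 × 3.2120% = 5.4986%.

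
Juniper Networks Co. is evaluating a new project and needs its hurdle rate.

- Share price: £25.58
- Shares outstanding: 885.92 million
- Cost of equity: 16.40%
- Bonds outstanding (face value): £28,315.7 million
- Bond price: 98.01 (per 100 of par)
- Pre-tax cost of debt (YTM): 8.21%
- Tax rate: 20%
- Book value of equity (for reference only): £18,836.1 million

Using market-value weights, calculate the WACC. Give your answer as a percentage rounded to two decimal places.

Market value of equity E = 25.58 × 885.92m = 22661.8336m. Market value of debt D = 28315.7m × 98.01/100 = 27752.21757m.
Total capital V = 22661.8336 + 27752.21757 = 50414.05117.
Equity: weight = 22661.8336/50414.05117 = 0.4495; cost = 16.4%.
Bonds outstanding: weight = 27752.21757/50414.05117 = 0.5505; after-tax cost = 8.21% × (1 − 20%) = 6.5680%.
WACC = 0.4495 × 16.4000% + 0.5505 × 6.5680% = 10.9876%.

10.99%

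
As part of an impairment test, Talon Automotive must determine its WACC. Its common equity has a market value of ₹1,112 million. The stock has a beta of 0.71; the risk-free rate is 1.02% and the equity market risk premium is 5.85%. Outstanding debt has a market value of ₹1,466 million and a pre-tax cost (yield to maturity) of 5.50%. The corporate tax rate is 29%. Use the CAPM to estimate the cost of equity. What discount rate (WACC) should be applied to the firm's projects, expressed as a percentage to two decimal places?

Cost of equity via CAPM: Re = 1.02% + 0.71 × 5.85% = 5.1735%.
Total capital V = 1112 + 1466 = 2578.
Equity: weight = 1112/2578 = 0.4313; cost = 5.1735%.
Debt: weight = 1466/2578 = 0.5687; after-tax cost = 5.5% × (1 − 29%) = 3.9050%.
WACC = 0.4313 × 5.1735% + 0.5687 × 3.9050% = 4.4522%.

4.45%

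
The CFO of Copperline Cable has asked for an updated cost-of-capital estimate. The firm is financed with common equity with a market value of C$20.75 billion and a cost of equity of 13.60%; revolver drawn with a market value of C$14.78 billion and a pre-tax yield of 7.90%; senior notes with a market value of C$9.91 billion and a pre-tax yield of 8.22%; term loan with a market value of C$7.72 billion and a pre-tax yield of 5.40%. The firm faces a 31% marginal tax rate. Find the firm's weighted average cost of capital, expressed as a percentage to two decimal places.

8.42%

Total capital V = 20.75 + 14.78 + 9.91 + 7.72 = 53.16.
Equity: weight = 20.75/53.16 = 0.3903; cost = 13.6%.
Revolver drawn: weight = 14.78/53.16 = 0.2780; after-tax cost = 7.9% × (1 − 31%) = 5.4510%.
Senior notes: weight = 9.91/53.16 = 0.1864; after-tax cost = 8.22% × (1 − 31%) = 5.6718%.
Term loan: weight = 7.72/53.16 = 0.1452; after-tax cost = 5.4% × (1 − 31%) = 3.7260%.
WACC = 0.3903 × 13.6000% + 0.2780 × 5.4510% + 0.1864 × 5.6718% + 0.1452 × 3.7260% = 8.4225%.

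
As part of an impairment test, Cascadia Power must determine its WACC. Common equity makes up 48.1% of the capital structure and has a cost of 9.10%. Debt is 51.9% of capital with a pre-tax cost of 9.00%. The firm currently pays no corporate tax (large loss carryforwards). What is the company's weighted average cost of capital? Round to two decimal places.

After-tax cost of debt = 9% × (1 − 0%) = 9.0000%.
WACC = 0.481 × 9.1000% + 0.519 × 9.0000% = 9.0481%.

9.05%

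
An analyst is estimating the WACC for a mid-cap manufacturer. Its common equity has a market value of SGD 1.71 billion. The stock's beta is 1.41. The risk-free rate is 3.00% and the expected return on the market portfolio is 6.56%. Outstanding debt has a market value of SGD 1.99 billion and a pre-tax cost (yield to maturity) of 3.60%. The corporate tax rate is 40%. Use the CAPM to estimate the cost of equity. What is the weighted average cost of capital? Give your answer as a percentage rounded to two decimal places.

Market risk premium = 6.56% − 3.0% = 3.56%.
Cost of equity via CAPM: Re = 3.0% + 1.41 × 3.56% = 8.0196%.
Total capital V = 1.71 + 1.99 = 3.7.
Equity: weight = 1.71/3.7 = 0.4622; cost = 8.0196%.
Debt: weight = 1.99/3.7 = 0.5378; after-tax cost = 3.6% × (1 − 40%) = 2.1600%.
WACC = 0.4622 × 8.0196% + 0.5378 × 2.1600% = 4.8681%.

4.87%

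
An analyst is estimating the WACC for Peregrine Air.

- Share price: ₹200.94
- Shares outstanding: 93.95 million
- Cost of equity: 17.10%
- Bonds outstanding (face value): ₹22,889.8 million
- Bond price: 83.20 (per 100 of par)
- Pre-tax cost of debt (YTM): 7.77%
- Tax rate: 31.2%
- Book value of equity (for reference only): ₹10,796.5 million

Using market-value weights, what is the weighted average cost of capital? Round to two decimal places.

Market value of equity E = 200.94 × 93.95m = 18878.313m. Market value of debt D = 22889.8m × 83.2/100 = 19044.3136m.
Total capital V = 18878.313 + 19044.3136 = 37922.6266.
Equity: weight = 18878.313/37922.6266 = 0.4978; cost = 17.1%.
Bonds outstanding: weight = 19044.3136/37922.6266 = 0.5022; after-tax cost = 7.77% × (1 − 31.2%) = 5.3458%.
WACC = 0.4978 × 17.1000% + 0.5022 × 5.3458% = 11.1972%.

11.20%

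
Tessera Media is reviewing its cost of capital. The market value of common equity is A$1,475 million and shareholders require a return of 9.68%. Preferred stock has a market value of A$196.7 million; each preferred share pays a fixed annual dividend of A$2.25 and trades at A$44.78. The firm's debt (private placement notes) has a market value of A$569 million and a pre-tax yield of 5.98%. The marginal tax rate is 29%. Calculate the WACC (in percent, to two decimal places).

Cost of preferred: Rp = 2.25 / 44.78 = 5.0246%.
Total capital V = 1475 + 196.7 + 569 = 2240.7.
Equity: weight = 1475/2240.7 = 0.6583; cost = 9.68%.
Preferred: weight = 196.7/2240.7 = 0.0878; cost = 5.0246%.
Private placement notes: weight = 569/2240.7 = 0.2539; after-tax cost = 5.98% × (1 − 29%) = 4.2458%.
WACC = 0.6583 × 9.6800% + 0.0878 × 5.0246% + 0.2539 × 4.2458% = 7.8914%.

7.89%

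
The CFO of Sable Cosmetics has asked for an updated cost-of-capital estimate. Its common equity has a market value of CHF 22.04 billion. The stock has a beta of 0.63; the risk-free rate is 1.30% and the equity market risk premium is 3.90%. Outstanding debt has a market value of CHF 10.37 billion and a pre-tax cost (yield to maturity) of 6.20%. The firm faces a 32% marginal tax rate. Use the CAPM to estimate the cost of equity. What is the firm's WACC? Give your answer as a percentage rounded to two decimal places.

3.90%

Cost of equity via CAPM: Re = 1.3% + 0.63 × 3.9% = 3.7570%.
Total capital V = 22.04 + 10.37 = 32.41.
Equity: weight = 22.04/32.41 = 0.6800; cost = 3.757%.
Debt: weight = 10.37/32.41 = 0.3200; after-tax cost = 6.2% × (1 − 32%) = 4.2160%.
WACC = 0.6800 × 3.7570% + 0.3200 × 4.2160% = 3.9039%.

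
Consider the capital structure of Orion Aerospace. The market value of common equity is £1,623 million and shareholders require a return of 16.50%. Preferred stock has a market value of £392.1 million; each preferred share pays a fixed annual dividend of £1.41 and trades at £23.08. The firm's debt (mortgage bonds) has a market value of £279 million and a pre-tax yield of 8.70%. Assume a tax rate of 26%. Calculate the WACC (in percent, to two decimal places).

Cost of preferred: Rp = 1.41 / 23.08 = 6.1092%.
Total capital V = 1623 + 392.1 + 279 = 2294.1.
Equity: weight = 1623/2294.1 = 0.7075; cost = 16.5%.
Preferred: weight = 392.1/2294.1 = 0.1709; cost = 6.1092%.
Mortgage bonds: weight = 279/2294.1 = 0.1216; after-tax cost = 8.7% × (1 − 26%) = 6.4380%.
WACC = 0.7075 × 16.5000% + 0.1709 × 6.1092% + 0.1216 × 6.4380% = 13.5003%.

13.50%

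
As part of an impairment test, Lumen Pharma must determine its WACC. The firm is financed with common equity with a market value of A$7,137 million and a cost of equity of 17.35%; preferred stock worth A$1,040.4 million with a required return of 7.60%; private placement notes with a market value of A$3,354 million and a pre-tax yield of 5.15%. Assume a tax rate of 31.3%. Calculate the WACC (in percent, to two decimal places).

12.45%

Total capital V = 7137 + 1040.4 + 3354 = 11531.4.
Equity: weight = 7137/11531.4 = 0.6189; cost = 17.35%.
Preferred: weight = 1040.4/11531.4 = 0.0902; cost = 7.6%.
Private placement notes: weight = 3354/11531.4 = 0.2909; after-tax cost = 5.15% × (1 − 31.3%) = 3.5381%.
WACC = 0.6189 × 17.3500% + 0.0902 × 7.6000% + 0.2909 × 3.5381% = 12.4530%.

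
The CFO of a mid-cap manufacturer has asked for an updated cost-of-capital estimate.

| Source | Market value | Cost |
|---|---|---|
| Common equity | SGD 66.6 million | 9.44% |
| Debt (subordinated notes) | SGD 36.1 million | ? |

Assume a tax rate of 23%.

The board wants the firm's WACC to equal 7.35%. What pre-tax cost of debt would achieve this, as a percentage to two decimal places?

Total capital V = 66.6 + 36.1 = 102.7.
Equity weight = 66.6/102.7 = 0.6485.
Subordinated notes weight = 36.1/102.7 = 0.3515.
Equity contribution = 0.6485 × 9.44% = 6.1218%.
Remaining for debt = 7.35% − 6.1218% = 1.2282%.
Rd × (1 − 23%) × 0.3515 = 1.2282%  ⇒  Rd = 4.5379%.

4.54%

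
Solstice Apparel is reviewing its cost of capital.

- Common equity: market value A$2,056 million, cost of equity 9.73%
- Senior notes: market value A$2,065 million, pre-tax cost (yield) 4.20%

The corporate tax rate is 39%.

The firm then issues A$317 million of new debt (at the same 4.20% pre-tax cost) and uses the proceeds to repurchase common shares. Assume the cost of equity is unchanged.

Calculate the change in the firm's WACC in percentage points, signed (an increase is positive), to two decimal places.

Current WACC:
Total capital V = 2056 + 2065 = 4121.
Equity: weight = 2056/4121 = 0.4989; cost = 9.73%.
Senior notes: weight = 2065/4121 = 0.5011; after-tax cost = 4.2% × (1 − 39%) = 2.5620%.
WACC = 0.4989 × 9.7300% + 0.5011 × 2.5620% = 6.1382%.
After the change:
Total capital V = 1739 + 2382 = 4121.
Equity: weight = 1739/4121 = 0.4220; cost = 9.73%.
Senior notes: weight = 2382/4121 = 0.5780; after-tax cost = 4.2% × (1 − 39%) = 2.5620%.
WACC = 0.4220 × 9.7300% + 0.5780 × 2.5620% = 5.5868%.
Change in WACC = 5.5868% − 6.1382% = -0.5514 pp.

-0.55 pp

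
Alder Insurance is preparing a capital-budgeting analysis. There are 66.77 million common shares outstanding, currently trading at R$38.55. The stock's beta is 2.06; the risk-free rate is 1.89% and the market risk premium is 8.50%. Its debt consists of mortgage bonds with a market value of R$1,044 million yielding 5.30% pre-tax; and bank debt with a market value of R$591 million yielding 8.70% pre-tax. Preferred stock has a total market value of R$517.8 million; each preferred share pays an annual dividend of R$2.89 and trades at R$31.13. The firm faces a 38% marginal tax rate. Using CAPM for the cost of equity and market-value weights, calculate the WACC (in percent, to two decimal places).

12.98%

Cost of equity via CAPM: Re = 1.89% + 2.06 × 8.5% = 19.4000%.
Cost of preferred: Rp = 2.89 / 31.13 = 9.2836%.
Market value of equity E = 38.55 × 66.77m = 2573.9835m.
Total capital V = 2573.9835 + 517.8 + 1044 + 591 = 4726.7835.
Equity: weight = 2573.9835/4726.7835 = 0.5446; cost = 19.4%.
Preferred: weight = 517.8/4726.7835 = 0.1095; cost = 9.2836%.
Mortgage bonds: weight = 1044/4726.7835 = 0.2209; after-tax cost = 5.3% × (1 − 38%) = 3.2860%.
Bank debt: weight = 591/4726.7835 = 0.1250; after-tax cost = 8.7% × (1 − 38%) = 5.3940%.
WACC = 0.5446 × 19.4000% + 0.1095 × 9.2836% + 0.2209 × 3.2860% + 0.1250 × 5.3940% = 12.9815%.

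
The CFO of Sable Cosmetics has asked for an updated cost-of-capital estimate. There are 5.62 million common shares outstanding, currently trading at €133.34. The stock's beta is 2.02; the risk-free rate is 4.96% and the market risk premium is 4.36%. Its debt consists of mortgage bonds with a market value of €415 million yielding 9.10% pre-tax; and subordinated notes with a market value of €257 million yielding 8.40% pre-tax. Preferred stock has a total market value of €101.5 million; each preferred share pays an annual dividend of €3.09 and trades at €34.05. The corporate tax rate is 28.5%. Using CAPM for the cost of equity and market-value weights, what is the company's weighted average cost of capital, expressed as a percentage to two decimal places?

10.17%

Cost of equity via CAPM: Re = 4.96% + 2.02 × 4.36% = 13.7672%.
Cost of preferred: Rp = 3.09 / 34.05 = 9.0749%.
Market value of equity E = 133.34 × 5.62m = 749.3708m.
Total capital V = 749.3708 + 101.5 + 415 + 257 = 1522.8708.
Equity: weight = 749.3708/1522.8708 = 0.4921; cost = 13.7672%.
Preferred: weight = 101.5/1522.8708 = 0.0667; cost = 9.0749%.
Mortgage bonds: weight = 415/1522.8708 = 0.2725; after-tax cost = 9.1% × (1 − 28.5%) = 6.5065%.
Subordinated notes: weight = 257/1522.8708 = 0.1688; after-tax cost = 8.4% × (1 − 28.5%) = 6.0060%.
WACC = 0.4921 × 13.7672% + 0.0667 × 9.0749% + 0.2725 × 6.5065% + 0.1688 × 6.0060% = 10.1660%.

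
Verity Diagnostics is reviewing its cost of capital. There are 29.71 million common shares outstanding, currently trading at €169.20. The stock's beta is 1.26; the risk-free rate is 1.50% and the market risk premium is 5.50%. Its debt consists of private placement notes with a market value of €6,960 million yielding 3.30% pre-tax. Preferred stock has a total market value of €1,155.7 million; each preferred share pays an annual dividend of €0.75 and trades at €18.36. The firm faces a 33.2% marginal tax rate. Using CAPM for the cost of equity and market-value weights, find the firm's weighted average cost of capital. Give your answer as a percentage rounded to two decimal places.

4.75%

Cost of equity via CAPM: Re = 1.5% + 1.26 × 5.5% = 8.4300%.
Cost of preferred: Rp = 0.75 / 18.36 = 4.0850%.
Market value of equity E = 169.2 × 29.71m = 5026.932m.
Total capital V = 5026.932 + 1155.7 + 6960 = 13142.632.
Equity: weight = 5026.932/13142.632 = 0.3825; cost = 8.43%.
Preferred: weight = 1155.7/13142.632 = 0.0879; cost = 4.085%.
Private placement notes: weight = 6960/13142.632 = 0.5296; after-tax cost = 3.3% × (1 − 33.2%) = 2.2044%.
WACC = 0.3825 × 8.4300% + 0.0879 × 4.0850% + 0.5296 × 2.2044% = 4.7510%.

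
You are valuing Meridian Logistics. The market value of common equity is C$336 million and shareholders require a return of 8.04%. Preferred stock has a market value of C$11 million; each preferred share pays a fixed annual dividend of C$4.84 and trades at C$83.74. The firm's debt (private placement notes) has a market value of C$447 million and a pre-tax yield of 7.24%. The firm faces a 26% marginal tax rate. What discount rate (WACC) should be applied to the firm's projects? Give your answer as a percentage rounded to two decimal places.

Cost of preferred: Rp = 4.84 / 83.74 = 5.7798%.
Total capital V = 336 + 11 + 447 = 794.
Equity: weight = 336/794 = 0.4232; cost = 8.04%.
Preferred: weight = 11/794 = 0.0139; cost = 5.7798%.
Private placement notes: weight = 447/794 = 0.5630; after-tax cost = 7.24% × (1 − 26%) = 5.3576%.
WACC = 0.4232 × 8.0400% + 0.0139 × 5.7798% + 0.5630 × 5.3576% = 6.4986%.

6.50%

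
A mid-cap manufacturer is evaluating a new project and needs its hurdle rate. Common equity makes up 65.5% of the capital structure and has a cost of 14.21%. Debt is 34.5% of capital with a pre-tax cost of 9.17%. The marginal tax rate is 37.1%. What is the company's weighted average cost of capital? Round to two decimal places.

11.30%

After-tax cost of debt = 9.17% × (1 − 37.1%) = 5.7679%.
WACC = 0.655 × 14.2100% + 0.345 × 5.7679% = 11.2975%.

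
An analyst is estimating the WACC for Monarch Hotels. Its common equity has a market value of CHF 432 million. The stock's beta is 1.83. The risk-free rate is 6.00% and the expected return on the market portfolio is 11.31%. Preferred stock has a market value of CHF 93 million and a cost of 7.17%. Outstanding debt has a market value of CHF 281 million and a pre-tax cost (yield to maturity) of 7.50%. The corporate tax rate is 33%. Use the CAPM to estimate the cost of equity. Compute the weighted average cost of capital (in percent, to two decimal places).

Market risk premium = 11.31% − 6.0% = 5.31%.
Cost of equity via CAPM: Re = 6.0% + 1.83 × 5.31% = 15.7173%.
Total capital V = 432 + 93 + 281 = 806.
Equity: weight = 432/806 = 0.5360; cost = 15.7173%.
Preferred: weight = 93/806 = 0.1154; cost = 7.17%.
Debt: weight = 281/806 = 0.3486; after-tax cost = 7.5% × (1 − 33%) = 5.0250%.
WACC = 0.5360 × 15.7173% + 0.1154 × 7.1700% + 0.3486 × 5.0250% = 11.0034%.

11.00%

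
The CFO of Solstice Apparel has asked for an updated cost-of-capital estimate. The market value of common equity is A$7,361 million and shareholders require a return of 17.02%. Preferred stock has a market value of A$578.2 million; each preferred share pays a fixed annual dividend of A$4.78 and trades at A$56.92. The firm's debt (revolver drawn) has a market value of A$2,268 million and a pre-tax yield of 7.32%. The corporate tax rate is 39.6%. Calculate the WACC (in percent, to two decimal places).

13.73%

Cost of preferred: Rp = 4.78 / 56.92 = 8.3978%.
Total capital V = 7361 + 578.2 + 2268 = 10207.2.
Equity: weight = 7361/10207.2 = 0.7212; cost = 17.02%.
Preferred: weight = 578.2/10207.2 = 0.0566; cost = 8.3978%.
Revolver drawn: weight = 2268/10207.2 = 0.2222; after-tax cost = 7.32% × (1 − 39.6%) = 4.4213%.
WACC = 0.7212 × 17.0200% + 0.0566 × 8.3978% + 0.2222 × 4.4213% = 13.7322%.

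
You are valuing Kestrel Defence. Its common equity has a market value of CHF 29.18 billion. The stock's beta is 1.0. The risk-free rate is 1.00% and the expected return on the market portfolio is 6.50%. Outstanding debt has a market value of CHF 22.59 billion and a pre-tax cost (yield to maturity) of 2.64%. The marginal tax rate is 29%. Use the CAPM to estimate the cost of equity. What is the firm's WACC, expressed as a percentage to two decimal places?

Market risk premium = 6.5% − 1.0% = 5.5%.
Cost of equity via CAPM: Re = 1.0% + 1.0 × 5.5% = 6.5000%.
Total capital V = 29.18 + 22.59 = 51.77.
Equity: weight = 29.18/51.77 = 0.5636; cost = 6.5%.
Debt: weight = 22.59/51.77 = 0.4364; after-tax cost = 2.64% × (1 − 29%) = 1.8744%.
WACC = 0.5636 × 6.5000% + 0.4364 × 1.8744% = 4.4816%.

4.48%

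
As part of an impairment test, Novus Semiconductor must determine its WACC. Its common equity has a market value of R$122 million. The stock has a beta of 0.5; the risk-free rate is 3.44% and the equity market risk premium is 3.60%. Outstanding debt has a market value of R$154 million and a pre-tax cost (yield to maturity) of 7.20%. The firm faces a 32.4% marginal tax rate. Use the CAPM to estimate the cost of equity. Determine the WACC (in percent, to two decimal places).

Cost of equity via CAPM: Re = 3.44% + 0.5 × 3.6% = 5.2400%.
Total capital V = 122 + 154 = 276.
Equity: weight = 122/276 = 0.4420; cost = 5.24%.
Debt: weight = 154/276 = 0.5580; after-tax cost = 7.2% × (1 − 32.4%) = 4.8672%.
WACC = 0.4420 × 5.2400% + 0.5580 × 4.8672% = 5.0320%.

5.03%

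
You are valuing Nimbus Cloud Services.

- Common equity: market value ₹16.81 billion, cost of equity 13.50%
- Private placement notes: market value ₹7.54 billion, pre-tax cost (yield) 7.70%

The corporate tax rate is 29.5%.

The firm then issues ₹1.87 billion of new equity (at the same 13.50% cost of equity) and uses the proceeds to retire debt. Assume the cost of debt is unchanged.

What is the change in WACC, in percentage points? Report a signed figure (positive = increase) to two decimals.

+0.62 pp

Current WACC:
Total capital V = 16.81 + 7.54 = 24.35.
Equity: weight = 16.81/24.35 = 0.6903; cost = 13.5%.
Private placement notes: weight = 7.54/24.35 = 0.3097; after-tax cost = 7.7% × (1 − 29.5%) = 5.4285%.
WACC = 0.6903 × 13.5000% + 0.3097 × 5.4285% = 11.0007%.
After the change:
Total capital V = 18.68 + 5.67 = 24.35.
Equity: weight = 18.68/24.35 = 0.7671; cost = 13.5%.
Private placement notes: weight = 5.67/24.35 = 0.2329; after-tax cost = 7.7% × (1 − 29.5%) = 5.4285%.
WACC = 0.7671 × 13.5000% + 0.2329 × 5.4285% = 11.6205%.
Change in WACC = 11.6205% − 11.0007% = 0.6199 pp.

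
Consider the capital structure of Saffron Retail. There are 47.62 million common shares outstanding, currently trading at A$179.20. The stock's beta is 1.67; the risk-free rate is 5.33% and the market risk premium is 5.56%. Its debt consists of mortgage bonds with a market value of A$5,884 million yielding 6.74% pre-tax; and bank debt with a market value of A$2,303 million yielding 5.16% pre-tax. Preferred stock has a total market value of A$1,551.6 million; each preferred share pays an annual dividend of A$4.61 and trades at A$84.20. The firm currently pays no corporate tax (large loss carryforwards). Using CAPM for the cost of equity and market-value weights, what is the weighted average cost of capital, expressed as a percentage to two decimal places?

10.11%

Cost of equity via CAPM: Re = 5.33% + 1.67 × 5.56% = 14.6152%.
Cost of preferred: Rp = 4.61 / 84.2 = 5.4751%.
Market value of equity E = 179.2 × 47.62m = 8533.504m.
Total capital V = 8533.504 + 1551.6 + 5884 + 2303 = 18272.104.
Equity: weight = 8533.504/18272.104 = 0.4670; cost = 14.6152%.
Preferred: weight = 1551.6/18272.104 = 0.0849; cost = 5.4751%.
Mortgage bonds: weight = 5884/18272.104 = 0.3220; after-tax cost = 6.74% × (1 − 0%) = 6.7400%.
Bank debt: weight = 2303/18272.104 = 0.1260; after-tax cost = 5.16% × (1 − 0%) = 5.1600%.
WACC = 0.4670 × 14.6152% + 0.0849 × 5.4751% + 0.3220 × 6.7400% + 0.1260 × 5.1600% = 10.1114%.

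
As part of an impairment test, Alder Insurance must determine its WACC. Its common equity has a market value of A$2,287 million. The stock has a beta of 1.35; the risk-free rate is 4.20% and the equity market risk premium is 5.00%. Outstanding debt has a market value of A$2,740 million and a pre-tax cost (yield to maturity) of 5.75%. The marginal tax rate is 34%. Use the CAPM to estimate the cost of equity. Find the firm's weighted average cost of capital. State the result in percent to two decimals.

7.05%

Cost of equity via CAPM: Re = 4.2% + 1.35 × 5.0% = 10.9500%.
Total capital V = 2287 + 2740 = 5027.
Equity: weight = 2287/5027 = 0.4549; cost = 10.95%.
Debt: weight = 2740/5027 = 0.5451; after-tax cost = 5.75% × (1 − 34%) = 3.7950%.
WACC = 0.4549 × 10.9500% + 0.5451 × 3.7950% = 7.0501%.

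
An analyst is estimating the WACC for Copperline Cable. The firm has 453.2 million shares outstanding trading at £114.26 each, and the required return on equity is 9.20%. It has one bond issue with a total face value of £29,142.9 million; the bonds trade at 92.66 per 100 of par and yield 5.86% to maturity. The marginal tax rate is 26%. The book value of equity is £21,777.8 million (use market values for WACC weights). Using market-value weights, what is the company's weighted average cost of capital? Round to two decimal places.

7.53%

Market value of equity E = 114.26 × 453.2m = 51782.632m. Market value of debt D = 29142.9m × 92.66/100 = 27003.81114m.
Total capital V = 51782.632 + 27003.81114 = 78786.44314.
Equity: weight = 51782.632/78786.44314 = 0.6573; cost = 9.2%.
Bonds outstanding: weight = 27003.81114/78786.44314 = 0.3427; after-tax cost = 5.86% × (1 − 26%) = 4.3364%.
WACC = 0.6573 × 9.2000% + 0.3427 × 4.3364% = 7.5330%.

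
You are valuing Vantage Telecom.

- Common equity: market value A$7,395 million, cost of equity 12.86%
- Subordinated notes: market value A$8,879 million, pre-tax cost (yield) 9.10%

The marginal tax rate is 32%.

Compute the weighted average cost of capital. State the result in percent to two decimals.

Total capital V = 7395 + 8879 = 16274.
Equity: weight = 7395/16274 = 0.4544; cost = 12.86%.
Subordinated notes: weight = 8879/16274 = 0.5456; after-tax cost = 9.1% × (1 − 32%) = 6.1880%.
WACC = 0.4544 × 12.8600% + 0.5456 × 6.1880% = 9.2198%.

9.22%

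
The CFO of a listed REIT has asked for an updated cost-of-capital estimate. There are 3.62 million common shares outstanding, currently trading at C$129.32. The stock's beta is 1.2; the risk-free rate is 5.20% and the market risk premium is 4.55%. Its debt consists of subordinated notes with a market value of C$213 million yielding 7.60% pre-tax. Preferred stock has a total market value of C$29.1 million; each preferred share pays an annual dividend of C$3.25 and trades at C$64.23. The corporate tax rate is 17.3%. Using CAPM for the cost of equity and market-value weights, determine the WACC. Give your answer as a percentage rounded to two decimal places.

9.12%

Cost of equity via CAPM: Re = 5.2% + 1.2 × 4.55% = 10.6600%.
Cost of preferred: Rp = 3.25 / 64.23 = 5.0599%.
Market value of equity E = 129.32 × 3.62m = 468.1384m.
Total capital V = 468.1384 + 29.1 + 213 = 710.2384.
Equity: weight = 468.1384/710.2384 = 0.6591; cost = 10.66%.
Preferred: weight = 29.1/710.2384 = 0.0410; cost = 5.0599%.
Subordinated notes: weight = 213/710.2384 = 0.2999; after-tax cost = 7.6% × (1 − 17.3%) = 6.2852%.
WACC = 0.6591 × 10.6600% + 0.0410 × 5.0599% + 0.2999 × 6.2852% = 9.1186%.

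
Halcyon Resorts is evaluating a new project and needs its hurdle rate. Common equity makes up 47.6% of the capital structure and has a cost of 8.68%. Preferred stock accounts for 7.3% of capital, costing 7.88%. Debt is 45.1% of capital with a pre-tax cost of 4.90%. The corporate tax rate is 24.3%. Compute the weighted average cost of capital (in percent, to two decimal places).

6.38%

After-tax cost of debt = 4.9% × (1 − 24.3%) = 3.7093%.
WACC = 0.476 × 8.6800% + 0.073 × 7.8800% + 0.451 × 3.7093% = 6.3798%.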